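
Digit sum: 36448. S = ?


3 + 6 + 4 + 4 + 8 = 25


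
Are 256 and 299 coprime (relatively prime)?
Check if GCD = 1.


Euclidean algorithm:
299 = 1 * 256 + 43
256 = 5 * 43 + 41
43 = 1 * 41 + 2
41 = 20 * 2 + 1
2 = 2 * 1 + 0
GCD(256, 299) = 1

Yes, coprime (GCD = 1)


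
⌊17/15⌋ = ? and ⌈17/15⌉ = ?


17/15 = 1.1333
floor = 1
ceil = 2

floor = 1, ceil = 2


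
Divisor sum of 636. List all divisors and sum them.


Divisors of 636: 1, 2, 3, 4, 6, 12, 53, 106, 159, 212, 318, 636
Sum = 1 + 2 + 3 + 4 + 6 + 12 + 53 + 106 + 159 + 212 + 318 + 636 = 1512

σ(636) = 1512


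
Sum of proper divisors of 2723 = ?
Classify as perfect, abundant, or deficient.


Proper divisors: 1, 7, 389
Sum = 1 + 7 + 389 = 397
397 < 2723 → deficient

s(2723) = 397 (deficient)


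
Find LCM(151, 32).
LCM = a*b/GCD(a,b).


GCD(151, 32) = 1
LCM = 151*32/1 = 4832/1 = 4832

LCM = 4832


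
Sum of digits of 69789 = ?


6 + 9 + 7 + 8 + 9 = 39


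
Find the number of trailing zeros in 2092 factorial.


floor(2092/5) = 418
floor(2092/25) = 83
floor(2092/125) = 16
floor(2092/625) = 3
Total = 520

520 trailing zeros


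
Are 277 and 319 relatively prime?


Euclidean algorithm:
319 = 1 * 277 + 42
277 = 6 * 42 + 25
42 = 1 * 25 + 17
25 = 1 * 17 + 8
17 = 2 * 8 + 1
8 = 8 * 1 + 0
GCD(277, 319) = 1

Yes, coprime (GCD = 1)


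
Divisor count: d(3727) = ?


3727 = 3727^1
d(3727) = (1+1) = 2

2 divisors


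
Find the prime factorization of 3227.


3227 / 7 = 461
461 / 461 = 1
3227 = 7 × 461


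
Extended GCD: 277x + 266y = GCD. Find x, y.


Tabular extended Euclidean (each row: r = 277*s + 266*t):
r=277, s=1, t=0
r=266, s=0, t=1
q=1: r=11, s=1, t=-1   [277*(1) + 266*(-1) = 11]
q=24: r=2, s=-24, t=25   [277*(-24) + 266*(25) = 2]
q=5: r=1, s=121, t=-126   [277*(121) + 266*(-126) = 1]
q=2: r=0, s=-266, t=277   [277*(-266) + 266*(277) = 0]
GCD = 1; from the row with r=1: x=121, y=-126
Check: 277*(121) + 266*(-126) = 33517 - 33516 = 1

GCD = 1, x = 121, y = -126


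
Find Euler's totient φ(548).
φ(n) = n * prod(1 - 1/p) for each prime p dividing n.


548 = 2^2 × 137
Prime factors: 2, 137
φ(548) = 548 × (1-1/2) × (1-1/137)
= 548 × 1/2 × 136/137 = 272

φ(548) = 272


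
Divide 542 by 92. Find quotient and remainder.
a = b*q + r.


542 = 92 * 5 + 82
Check: 460 + 82 = 542

q = 5, r = 82


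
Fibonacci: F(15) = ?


Sequence: 1, 1, 2, 3, 5, 8, 13, 21, 34, 55, 89, 144, 233, 377, 610
F(15) = 610


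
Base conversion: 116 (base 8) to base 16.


116 (base 8) = 78 (decimal)
78 (decimal) = 4E (base 16)


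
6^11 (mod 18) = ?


6^1 mod 18 = 6
6^2 mod 18 = 0
6^3 mod 18 = 0
6^4 mod 18 = 0
6^5 mod 18 = 0
6^6 mod 18 = 0
6^7 mod 18 = 0
6^8 mod 18 = 0
6^9 mod 18 = 0
6^10 mod 18 = 0
6^11 mod 18 = 0


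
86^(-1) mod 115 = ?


Use the extended Euclidean algorithm on (115, 86); each row r = 115*s + 86*t:
r=115, s=1, t=0
r=86, s=0, t=1
q=1: r=29, s=1, t=-1   [115*(1) + 86*(-1) = 29]
q=2: r=28, s=-2, t=3   [115*(-2) + 86*(3) = 28]
q=1: r=1, s=3, t=-4   [115*(3) + 86*(-4) = 1]
q=28: r=0, s=-86, t=115   [115*(-86) + 86*(115) = 0]
GCD = 1 with t = -4, so 86*(-4) ≡ 1 (mod 115)
Inverse = -4 mod 115 = 111
Check: 86 * 111 = 9546 ≡ 1 (mod 115)

86^(-1) ≡ 111 (mod 115)


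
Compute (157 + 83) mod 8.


157 + 83 = 240
240 mod 8 = 0


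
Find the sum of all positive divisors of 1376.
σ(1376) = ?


Divisors of 1376: 1, 2, 4, 8, 16, 32, 43, 86, 172, 344, 688, 1376
Sum = 1 + 2 + 4 + 8 + 16 + 32 + 43 + 86 + 172 + 344 + 688 + 1376 = 2772

σ(1376) = 2772


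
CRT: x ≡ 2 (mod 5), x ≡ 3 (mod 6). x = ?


M = 5*6 = 30
M1 = M/5 = 6, M2 = M/6 = 5
M1^(-1) mod 5 = 1, M2^(-1) mod 6 = 5
x = 2*6*1 + 3*5*5 = 87
87 mod 30 = 27
Check: 27 mod 5 = 2 ✓, 27 mod 6 = 3 ✓

x ≡ 27 (mod 30)


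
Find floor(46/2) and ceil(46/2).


46/2 = 23.0000
floor = 23
ceil = 23

floor = 23, ceil = 23


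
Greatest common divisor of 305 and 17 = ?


305 = 17 * 17 + 16
17 = 1 * 16 + 1
16 = 16 * 1 + 0
GCD = 1


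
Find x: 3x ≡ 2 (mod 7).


GCD(3, 7) = 1, unique solution
a^(-1) mod 7 = 5
x = 5 * 2 mod 7 = 3

x ≡ 3 (mod 7)


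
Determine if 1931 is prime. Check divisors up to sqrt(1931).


Check divisors up to sqrt(1931) = 43.9431
No divisors found.
1931 is prime.

Yes, 1931 is prime


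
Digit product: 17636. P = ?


1 × 7 × 6 × 3 × 6 = 756


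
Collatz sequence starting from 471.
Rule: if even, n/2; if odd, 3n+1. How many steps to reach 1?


471 → 1414 → 707 → 2122 → 1061 → 3184 → 1592 → 796 → 398 → 199 → 598 → 299 → 898 → 449 → 1348 → 674 → 337 → 1012 → 506 → 253 → 760 → 380 → 190 → 95 → 286 → 143 → 430 → 215 → 646 → 323 → 970 → 485 → 1456 → 728 → 364 → 182 → 91 → 274 → 137 → 412 → 206 → 103 → 310 → 155 → 466 → 233 → 700 → 350 → 175 → 526 → 263 → 790 → 395 → 1186 → 593 → 1780 → 890 → 445 → 1336 → 668 → 334 → 167 → 502 → 251 → 754 → 377 → 1132 → 566 → 283 → 850 → 425 → 1276 → 638 → 319 → 958 → 479 → 1438 → 719 → 2158 → 1079 → 3238 → 1619 → 4858 → 2429 → 7288 → 3644 → 1822 → 911 → 2734 → 1367 → 4102 → 2051 → 6154 → 3077 → 9232 → 4616 → 2308 → 1154 → 577 → 1732 → 866 → 433 → 1300 → 650 → 325 → 976 → 488 → 244 → 122 → 61 → 184 → 92 → 46 → 23 → 70 → 35 → 106 → 53 → 160 → 80 → 40 → 20 → 10 → 5 → 16 → 8 → 4 → 2 → 1
Total steps = 128

128 steps


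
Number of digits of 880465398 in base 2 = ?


880465398 in base 2 = 110100011110101101010111110110
Number of digits = 30

30 digits (base 2)


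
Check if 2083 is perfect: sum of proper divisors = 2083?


Proper divisors of 2083: 1
Sum = 1 = 1

No, 2083 is not perfect (1 ≠ 2083)


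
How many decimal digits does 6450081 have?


6450081 has 7 digits in base 10
floor(log10(6450081)) + 1 = floor(6.8096) + 1 = 7

7 digits (base 10)


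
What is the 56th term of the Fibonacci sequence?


Sequence: 1, 1, 2, 3, 5, 8, 13, 21, 34, 55, 89, 144, 233, 377, 610, 987, 1597, 2584, 4181, 6765, 10946, 17711, 28657, 46368, 75025, 121393, 196418, 317811, 514229, 832040, 1346269, 2178309, 3524578, 5702887, 9227465, 14930352, 24157817, 39088169, 63245986, 102334155, 165580141, 267914296, 433494437, 701408733, 1134903170, 1836311903, 2971215073, 4807526976, 7778742049, 12586269025, 20365011074, 32951280099, 53316291173, 86267571272, 139583862445, 225851433717
F(56) = 225851433717


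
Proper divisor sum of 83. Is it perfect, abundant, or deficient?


Proper divisors: 1
Sum = 1 = 1
1 < 83 → deficient

s(83) = 1 (deficient)


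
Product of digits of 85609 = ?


8 × 5 × 6 × 0 × 9 = 0


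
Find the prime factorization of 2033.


2033 / 19 = 107
107 / 107 = 1
2033 = 19 × 107


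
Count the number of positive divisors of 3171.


3171 = 3^1 × 7^1 × 151^1
d(3171) = (1+1) × (1+1) × (1+1) = 8

8 divisors


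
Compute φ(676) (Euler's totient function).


676 = 2^2 × 13^2
Prime factors: 2, 13
φ(676) = 676 × (1-1/2) × (1-1/13)
= 676 × 1/2 × 12/13 = 312

φ(676) = 312


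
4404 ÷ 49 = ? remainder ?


4404 = 49 * 89 + 43
Check: 4361 + 43 = 4404

q = 89, r = 43


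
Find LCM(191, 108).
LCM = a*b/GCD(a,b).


GCD(191, 108) = 1
LCM = 191*108/1 = 20628/1 = 20628

LCM = 20628


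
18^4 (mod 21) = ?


18^1 mod 21 = 18
18^2 mod 21 = 9
18^3 mod 21 = 15
18^4 mod 21 = 18


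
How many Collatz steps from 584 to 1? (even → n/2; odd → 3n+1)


584 → 292 → 146 → 73 → 220 → 110 → 55 → 166 → 83 → 250 → 125 → 376 → 188 → 94 → 47 → 142 → 71 → 214 → 107 → 322 → 161 → 484 → 242 → 121 → 364 → 182 → 91 → 274 → 137 → 412 → 206 → 103 → 310 → 155 → 466 → 233 → 700 → 350 → 175 → 526 → 263 → 790 → 395 → 1186 → 593 → 1780 → 890 → 445 → 1336 → 668 → 334 → 167 → 502 → 251 → 754 → 377 → 1132 → 566 → 283 → 850 → 425 → 1276 → 638 → 319 → 958 → 479 → 1438 → 719 → 2158 → 1079 → 3238 → 1619 → 4858 → 2429 → 7288 → 3644 → 1822 → 911 → 2734 → 1367 → 4102 → 2051 → 6154 → 3077 → 9232 → 4616 → 2308 → 1154 → 577 → 1732 → 866 → 433 → 1300 → 650 → 325 → 976 → 488 → 244 → 122 → 61 → 184 → 92 → 46 → 23 → 70 → 35 → 106 → 53 → 160 → 80 → 40 → 20 → 10 → 5 → 16 → 8 → 4 → 2 → 1
Total steps = 118

118 steps


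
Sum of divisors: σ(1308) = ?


Divisors of 1308: 1, 2, 3, 4, 6, 12, 109, 218, 327, 436, 654, 1308
Sum = 1 + 2 + 3 + 4 + 6 + 12 + 109 + 218 + 327 + 436 + 654 + 1308 = 3080

σ(1308) = 3080


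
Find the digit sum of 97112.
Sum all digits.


9 + 7 + 1 + 1 + 2 = 20


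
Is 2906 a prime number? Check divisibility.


2906 / 2 = 1453 (exact division)
2906 is NOT prime.

No, 2906 is not prime


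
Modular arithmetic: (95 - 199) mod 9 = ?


95 - 199 = -104
-104 mod 9 = 4


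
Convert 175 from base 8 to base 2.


175 (base 8) = 125 (decimal)
125 (decimal) = 1111101 (base 2)


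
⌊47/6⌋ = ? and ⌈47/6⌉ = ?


47/6 = 7.8333
floor = 7
ceil = 8

floor = 7, ceil = 8


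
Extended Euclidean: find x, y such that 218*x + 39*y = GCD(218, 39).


Tabular extended Euclidean (each row: r = 218*s + 39*t):
r=218, s=1, t=0
r=39, s=0, t=1
q=5: r=23, s=1, t=-5   [218*(1) + 39*(-5) = 23]
q=1: r=16, s=-1, t=6   [218*(-1) + 39*(6) = 16]
q=1: r=7, s=2, t=-11   [218*(2) + 39*(-11) = 7]
q=2: r=2, s=-5, t=28   [218*(-5) + 39*(28) = 2]
q=3: r=1, s=17, t=-95   [218*(17) + 39*(-95) = 1]
q=2: r=0, s=-39, t=218   [218*(-39) + 39*(218) = 0]
GCD = 1; from the row with r=1: x=17, y=-95
Check: 218*(17) + 39*(-95) = 3706 - 3705 = 1

GCD = 1, x = 17, y = -95


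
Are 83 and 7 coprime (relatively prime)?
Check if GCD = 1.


Euclidean algorithm:
83 = 11 * 7 + 6
7 = 1 * 6 + 1
6 = 6 * 1 + 0
GCD(83, 7) = 1

Yes, coprime (GCD = 1)


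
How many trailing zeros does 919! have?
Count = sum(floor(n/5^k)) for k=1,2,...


floor(919/5) = 183
floor(919/25) = 36
floor(919/125) = 7
floor(919/625) = 1
Total = 227

227 trailing zeros


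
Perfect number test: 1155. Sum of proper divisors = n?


Proper divisors of 1155: 1, 3, 5, 7, 11, 15, 21, 33, 35, 55, 77, 105, 165, 231, 385
Sum = 1 + 3 + 5 + 7 + 11 + 15 + 21 + 33 + 35 + 55 + 77 + 105 + 165 + 231 + 385 = 1149

No, 1155 is not perfect (1149 ≠ 1155)


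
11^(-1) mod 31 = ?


Use the extended Euclidean algorithm on (31, 11); each row r = 31*s + 11*t:
r=31, s=1, t=0
r=11, s=0, t=1
q=2: r=9, s=1, t=-2   [31*(1) + 11*(-2) = 9]
q=1: r=2, s=-1, t=3   [31*(-1) + 11*(3) = 2]
q=4: r=1, s=5, t=-14   [31*(5) + 11*(-14) = 1]
q=2: r=0, s=-11, t=31   [31*(-11) + 11*(31) = 0]
GCD = 1 with t = -14, so 11*(-14) ≡ 1 (mod 31)
Inverse = -14 mod 31 = 17
Check: 11 * 17 = 187 ≡ 1 (mod 31)

11^(-1) ≡ 17 (mod 31)


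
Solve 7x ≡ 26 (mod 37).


GCD(7, 37) = 1, unique solution
a^(-1) mod 37 = 16
x = 16 * 26 mod 37 = 9

x ≡ 9 (mod 37)


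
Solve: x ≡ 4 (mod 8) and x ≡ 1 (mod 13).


M = 8*13 = 104
M1 = M/8 = 13, M2 = M/13 = 8
M1^(-1) mod 8 = 5, M2^(-1) mod 13 = 5
x = 4*13*5 + 1*8*5 = 300
300 mod 104 = 92
Check: 92 mod 8 = 4 ✓, 92 mod 13 = 1 ✓

x ≡ 92 (mod 104)


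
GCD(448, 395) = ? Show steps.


448 = 1 * 395 + 53
395 = 7 * 53 + 24
53 = 2 * 24 + 5
24 = 4 * 5 + 4
5 = 1 * 4 + 1
4 = 4 * 1 + 0
GCD = 1


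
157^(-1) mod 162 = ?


Use the extended Euclidean algorithm on (162, 157); each row r = 162*s + 157*t:
r=162, s=1, t=0
r=157, s=0, t=1
q=1: r=5, s=1, t=-1   [162*(1) + 157*(-1) = 5]
q=31: r=2, s=-31, t=32   [162*(-31) + 157*(32) = 2]
q=2: r=1, s=63, t=-65   [162*(63) + 157*(-65) = 1]
q=2: r=0, s=-157, t=162   [162*(-157) + 157*(162) = 0]
GCD = 1 with t = -65, so 157*(-65) ≡ 1 (mod 162)
Inverse = -65 mod 162 = 97
Check: 157 * 97 = 15229 ≡ 1 (mod 162)

157^(-1) ≡ 97 (mod 162)


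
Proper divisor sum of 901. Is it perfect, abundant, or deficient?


Proper divisors: 1, 17, 53
Sum = 1 + 17 + 53 = 71
71 < 901 → deficient

s(901) = 71 (deficient)


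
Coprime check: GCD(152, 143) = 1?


Euclidean algorithm:
152 = 1 * 143 + 9
143 = 15 * 9 + 8
9 = 1 * 8 + 1
8 = 8 * 1 + 0
GCD(152, 143) = 1

Yes, coprime (GCD = 1)


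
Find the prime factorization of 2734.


2734 / 2 = 1367
1367 / 1367 = 1
2734 = 2 × 1367


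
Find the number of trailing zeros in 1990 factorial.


floor(1990/5) = 398
floor(1990/25) = 79
floor(1990/125) = 15
floor(1990/625) = 3
Total = 495

495 trailing zeros


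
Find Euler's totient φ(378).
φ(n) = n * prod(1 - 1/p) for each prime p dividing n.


378 = 2 × 3^3 × 7
Prime factors: 2, 3, 7
φ(378) = 378 × (1-1/2) × (1-1/3) × (1-1/7)
= 378 × 1/2 × 2/3 × 6/7 = 108

φ(378) = 108


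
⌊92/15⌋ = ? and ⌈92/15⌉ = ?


92/15 = 6.1333
floor = 6
ceil = 7

floor = 6, ceil = 7


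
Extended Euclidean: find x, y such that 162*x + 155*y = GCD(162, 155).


Tabular extended Euclidean (each row: r = 162*s + 155*t):
r=162, s=1, t=0
r=155, s=0, t=1
q=1: r=7, s=1, t=-1   [162*(1) + 155*(-1) = 7]
q=22: r=1, s=-22, t=23   [162*(-22) + 155*(23) = 1]
q=7: r=0, s=155, t=-162   [162*(155) + 155*(-162) = 0]
GCD = 1; from the row with r=1: x=-22, y=23
Check: 162*(-22) + 155*(23) = -3564 + 3565 = 1

GCD = 1, x = -22, y = 23


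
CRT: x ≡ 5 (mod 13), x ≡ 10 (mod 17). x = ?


M = 13*17 = 221
M1 = M/13 = 17, M2 = M/17 = 13
M1^(-1) mod 13 = 10, M2^(-1) mod 17 = 4
x = 5*17*10 + 10*13*4 = 1370
1370 mod 221 = 44
Check: 44 mod 13 = 5 ✓, 44 mod 17 = 10 ✓

x ≡ 44 (mod 221)


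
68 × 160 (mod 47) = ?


68 × 160 = 10880
10880 mod 47 = 23


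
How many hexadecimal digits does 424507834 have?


424507834 in base 16 = 194D79BA
Number of digits = 8

8 digits (base 16)


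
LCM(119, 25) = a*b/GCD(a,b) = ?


GCD(119, 25) = 1
LCM = 119*25/1 = 2975/1 = 2975

LCM = 2975


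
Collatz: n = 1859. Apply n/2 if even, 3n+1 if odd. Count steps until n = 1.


1859 → 5578 → 2789 → 8368 → 4184 → 2092 → 1046 → 523 → 1570 → 785 → 2356 → 1178 → 589 → 1768 → 884 → 442 → 221 → 664 → 332 → 166 → 83 → 250 → 125 → 376 → 188 → 94 → 47 → 142 → 71 → 214 → 107 → 322 → 161 → 484 → 242 → 121 → 364 → 182 → 91 → 274 → 137 → 412 → 206 → 103 → 310 → 155 → 466 → 233 → 700 → 350 → 175 → 526 → 263 → 790 → 395 → 1186 → 593 → 1780 → 890 → 445 → 1336 → 668 → 334 → 167 → 502 → 251 → 754 → 377 → 1132 → 566 → 283 → 850 → 425 → 1276 → 638 → 319 → 958 → 479 → 1438 → 719 → 2158 → 1079 → 3238 → 1619 → 4858 → 2429 → 7288 → 3644 → 1822 → 911 → 2734 → 1367 → 4102 → 2051 → 6154 → 3077 → 9232 → 4616 → 2308 → 1154 → 577 → 1732 → 866 → 433 → 1300 → 650 → 325 → 976 → 488 → 244 → 122 → 61 → 184 → 92 → 46 → 23 → 70 → 35 → 106 → 53 → 160 → 80 → 40 → 20 → 10 → 5 → 16 → 8 → 4 → 2 → 1
Total steps = 130

130 steps


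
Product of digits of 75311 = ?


7 × 5 × 3 × 1 × 1 = 105


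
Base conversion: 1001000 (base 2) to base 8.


1001000 (base 2) = 72 (decimal)
72 (decimal) = 110 (base 8)


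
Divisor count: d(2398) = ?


2398 = 2^1 × 11^1 × 109^1
d(2398) = (1+1) × (1+1) × (1+1) = 8

8 divisors


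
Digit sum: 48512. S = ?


4 + 8 + 5 + 1 + 2 = 20


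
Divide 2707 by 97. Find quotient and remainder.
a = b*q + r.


2707 = 97 * 27 + 88
Check: 2619 + 88 = 2707

q = 27, r = 88


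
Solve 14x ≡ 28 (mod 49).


GCD(14, 49) = 7 divides 28
Divide: 2x ≡ 4 (mod 7)
x ≡ 2 (mod 7)


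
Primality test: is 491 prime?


Check divisors up to sqrt(491) = 22.1585
No divisors found.
491 is prime.

Yes, 491 is prime


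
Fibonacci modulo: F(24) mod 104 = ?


F(k) mod 104 for k=1..24:
1, 1, 2, 3, 5, 8, 13, 21, 34, 55, 89, 40, 25, 65, 90, 51, 37, 88, 21, 5, 26, 31, 57, 88
F(24) mod 104 = 88


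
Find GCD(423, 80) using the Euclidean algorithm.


423 = 5 * 80 + 23
80 = 3 * 23 + 11
23 = 2 * 11 + 1
11 = 11 * 1 + 0
GCD = 1


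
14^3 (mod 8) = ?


14^1 mod 8 = 6
14^2 mod 8 = 4
14^3 mod 8 = 0


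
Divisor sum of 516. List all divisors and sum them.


Divisors of 516: 1, 2, 3, 4, 6, 12, 43, 86, 129, 172, 258, 516
Sum = 1 + 2 + 3 + 4 + 6 + 12 + 43 + 86 + 129 + 172 + 258 + 516 = 1232

σ(516) = 1232


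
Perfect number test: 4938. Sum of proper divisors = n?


Proper divisors of 4938: 1, 2, 3, 6, 823, 1646, 2469
Sum = 1 + 2 + 3 + 6 + 823 + 1646 + 2469 = 4950

No, 4938 is not perfect (4950 ≠ 4938)


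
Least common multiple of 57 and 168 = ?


GCD(57, 168) = 3
LCM = 57*168/3 = 9576/3 = 3192

LCM = 3192


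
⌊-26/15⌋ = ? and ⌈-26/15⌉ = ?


-26/15 = -1.7333
floor = -2
ceil = -1

floor = -2, ceil = -1


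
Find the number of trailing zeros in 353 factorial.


floor(353/5) = 70
floor(353/25) = 14
floor(353/125) = 2
Total = 86

86 trailing zeros


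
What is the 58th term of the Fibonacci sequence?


Sequence: 1, 1, 2, 3, 5, 8, 13, 21, 34, 55, 89, 144, 233, 377, 610, 987, 1597, 2584, 4181, 6765, 10946, 17711, 28657, 46368, 75025, 121393, 196418, 317811, 514229, 832040, 1346269, 2178309, 3524578, 5702887, 9227465, 14930352, 24157817, 39088169, 63245986, 102334155, 165580141, 267914296, 433494437, 701408733, 1134903170, 1836311903, 2971215073, 4807526976, 7778742049, 12586269025, 20365011074, 32951280099, 53316291173, 86267571272, 139583862445, 225851433717, 365435296162, 591286729879
F(58) = 591286729879


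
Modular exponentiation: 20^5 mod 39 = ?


20^1 mod 39 = 20
20^2 mod 39 = 10
20^3 mod 39 = 5
20^4 mod 39 = 22
20^5 mod 39 = 11


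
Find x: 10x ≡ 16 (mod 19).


GCD(10, 19) = 1, unique solution
a^(-1) mod 19 = 2
x = 2 * 16 mod 19 = 13

x ≡ 13 (mod 19)


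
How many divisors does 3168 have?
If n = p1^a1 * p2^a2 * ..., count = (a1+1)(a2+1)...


3168 = 2^5 × 3^2 × 11^1
d(3168) = (5+1) × (2+1) × (1+1) = 36

36 divisors


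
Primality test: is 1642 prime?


1642 / 2 = 821 (exact division)
1642 is NOT prime.

No, 1642 is not prime


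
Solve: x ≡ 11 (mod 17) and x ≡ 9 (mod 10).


M = 17*10 = 170
M1 = M/17 = 10, M2 = M/10 = 17
M1^(-1) mod 17 = 12, M2^(-1) mod 10 = 3
x = 11*10*12 + 9*17*3 = 1779
1779 mod 170 = 79
Check: 79 mod 17 = 11 ✓, 79 mod 10 = 9 ✓

x ≡ 79 (mod 170)


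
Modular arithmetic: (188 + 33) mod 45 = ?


188 + 33 = 221
221 mod 45 = 41


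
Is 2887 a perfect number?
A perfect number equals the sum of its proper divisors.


Proper divisors of 2887: 1
Sum = 1 = 1

No, 2887 is not perfect (1 ≠ 2887)


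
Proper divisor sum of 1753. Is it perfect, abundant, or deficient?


Proper divisors: 1
Sum = 1 = 1
1 < 1753 → deficient

s(1753) = 1 (deficient)


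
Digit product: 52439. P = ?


5 × 2 × 4 × 3 × 9 = 1080


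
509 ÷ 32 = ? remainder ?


509 = 32 * 15 + 29
Check: 480 + 29 = 509

q = 15, r = 29


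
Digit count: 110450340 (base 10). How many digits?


110450340 has 9 digits in base 10
floor(log10(110450340)) + 1 = floor(8.0432) + 1 = 9

9 digits (base 10)


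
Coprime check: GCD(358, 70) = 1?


Euclidean algorithm:
358 = 5 * 70 + 8
70 = 8 * 8 + 6
8 = 1 * 6 + 2
6 = 3 * 2 + 0
GCD(358, 70) = 2

No, not coprime (GCD = 2)


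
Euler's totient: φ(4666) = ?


4666 = 2 × 2333
Prime factors: 2, 2333
φ(4666) = 4666 × (1-1/2) × (1-1/2333)
= 4666 × 1/2 × 2332/2333 = 2332

φ(4666) = 2332


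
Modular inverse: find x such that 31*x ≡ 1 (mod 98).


Use the extended Euclidean algorithm on (98, 31); each row r = 98*s + 31*t:
r=98, s=1, t=0
r=31, s=0, t=1
q=3: r=5, s=1, t=-3   [98*(1) + 31*(-3) = 5]
q=6: r=1, s=-6, t=19   [98*(-6) + 31*(19) = 1]
q=5: r=0, s=31, t=-98   [98*(31) + 31*(-98) = 0]
GCD = 1 with t = 19, so 31*(19) ≡ 1 (mod 98)
Inverse = 19 mod 98 = 19
Check: 31 * 19 = 589 ≡ 1 (mod 98)

31^(-1) ≡ 19 (mod 98)


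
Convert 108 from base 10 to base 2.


108 (base 10) = 108 (decimal)
108 (decimal) = 1101100 (base 2)


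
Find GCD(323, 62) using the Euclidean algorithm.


323 = 5 * 62 + 13
62 = 4 * 13 + 10
13 = 1 * 10 + 3
10 = 3 * 3 + 1
3 = 3 * 1 + 0
GCD = 1


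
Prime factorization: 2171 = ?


2171 / 13 = 167
167 / 167 = 1
2171 = 13 × 167


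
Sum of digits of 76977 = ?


7 + 6 + 9 + 7 + 7 = 36


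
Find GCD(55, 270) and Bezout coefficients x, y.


Tabular extended Euclidean (each row: r = 55*s + 270*t):
r=55, s=1, t=0
r=270, s=0, t=1
q=0: r=55, s=1, t=0   [55*(1) + 270*(0) = 55]
q=4: r=50, s=-4, t=1   [55*(-4) + 270*(1) = 50]
q=1: r=5, s=5, t=-1   [55*(5) + 270*(-1) = 5]
q=10: r=0, s=-54, t=11   [55*(-54) + 270*(11) = 0]
GCD = 5; from the row with r=5: x=5, y=-1
Check: 55*(5) + 270*(-1) = 275 - 270 = 5

GCD = 5, x = 5, y = -1


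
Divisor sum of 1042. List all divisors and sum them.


Divisors of 1042: 1, 2, 521, 1042
Sum = 1 + 2 + 521 + 1042 = 1566

σ(1042) = 1566


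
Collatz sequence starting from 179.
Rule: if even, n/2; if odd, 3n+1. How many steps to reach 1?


179 → 538 → 269 → 808 → 404 → 202 → 101 → 304 → 152 → 76 → 38 → 19 → 58 → 29 → 88 → 44 → 22 → 11 → 34 → 17 → 52 → 26 → 13 → 40 → 20 → 10 → 5 → 16 → 8 → 4 → 2 → 1
Total steps = 31

31 steps


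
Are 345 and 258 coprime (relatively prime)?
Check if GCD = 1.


Euclidean algorithm:
345 = 1 * 258 + 87
258 = 2 * 87 + 84
87 = 1 * 84 + 3
84 = 28 * 3 + 0
GCD(345, 258) = 3

No, not coprime (GCD = 3)


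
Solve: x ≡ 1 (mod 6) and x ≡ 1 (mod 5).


M = 6*5 = 30
M1 = M/6 = 5, M2 = M/5 = 6
M1^(-1) mod 6 = 5, M2^(-1) mod 5 = 1
x = 1*5*5 + 1*6*1 = 31
31 mod 30 = 1
Check: 1 mod 6 = 1 ✓, 1 mod 5 = 1 ✓

x ≡ 1 (mod 30)


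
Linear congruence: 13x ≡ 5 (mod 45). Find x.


GCD(13, 45) = 1, unique solution
a^(-1) mod 45 = 7
x = 7 * 5 mod 45 = 35

x ≡ 35 (mod 45)


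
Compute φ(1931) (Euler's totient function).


1931 = 1931
Prime factors: 1931
φ(1931) = 1931 × (1-1/1931)
= 1931 × 1930/1931 = 1930

φ(1931) = 1930


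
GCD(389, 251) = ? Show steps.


389 = 1 * 251 + 138
251 = 1 * 138 + 113
138 = 1 * 113 + 25
113 = 4 * 25 + 13
25 = 1 * 13 + 12
13 = 1 * 12 + 1
12 = 12 * 1 + 0
GCD = 1


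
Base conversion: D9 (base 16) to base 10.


D9 (base 16) = 217 (decimal)
217 (decimal) = 217 (base 10)


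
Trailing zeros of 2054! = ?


floor(2054/5) = 410
floor(2054/25) = 82
floor(2054/125) = 16
floor(2054/625) = 3
Total = 511

511 trailing zeros


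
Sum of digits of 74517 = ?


7 + 4 + 5 + 1 + 7 = 24


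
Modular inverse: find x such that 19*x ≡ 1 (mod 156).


Use the extended Euclidean algorithm on (156, 19); each row r = 156*s + 19*t:
r=156, s=1, t=0
r=19, s=0, t=1
q=8: r=4, s=1, t=-8   [156*(1) + 19*(-8) = 4]
q=4: r=3, s=-4, t=33   [156*(-4) + 19*(33) = 3]
q=1: r=1, s=5, t=-41   [156*(5) + 19*(-41) = 1]
q=3: r=0, s=-19, t=156   [156*(-19) + 19*(156) = 0]
GCD = 1 with t = -41, so 19*(-41) ≡ 1 (mod 156)
Inverse = -41 mod 156 = 115
Check: 19 * 115 = 2185 ≡ 1 (mod 156)

19^(-1) ≡ 115 (mod 156)


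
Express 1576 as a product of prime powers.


1576 / 2 = 788
788 / 2 = 394
394 / 2 = 197
197 / 197 = 1
1576 = 2^3 × 197


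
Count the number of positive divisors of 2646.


2646 = 2^1 × 3^3 × 7^2
d(2646) = (1+1) × (3+1) × (2+1) = 24

24 divisors


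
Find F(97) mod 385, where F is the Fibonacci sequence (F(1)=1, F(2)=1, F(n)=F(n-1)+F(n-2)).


F(k) mod 385 for k=1..97:
1, 1, 2, 3, 5, 8, 13, 21, 34, 55, 89, 144, 233, 377, 225, 217, 57, 274, 331, 220, 166, 1, 167, 168, 335, 118, 68, 186, 254, 55, 309, 364, 288, 267, 170, 52, 222, 274, 111, 0, 111, 111, 222, 333, 170, 118, 288, 21, 309, 330, 254, 199, 68, 267, 335, 217, 167, 384, 166, 165, 331, 111, 57, 168, 225, 8, 233, 241, 89, 330, 34, 364, 13, 377, 5, 382, 2, 384, 1, 0, 1, 1, 2, 3, 5, 8, 13, 21, 34, 55, 89, 144, 233, 377, 225, 217, 57
F(97) mod 385 = 57


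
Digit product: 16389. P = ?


1 × 6 × 3 × 8 × 9 = 1296


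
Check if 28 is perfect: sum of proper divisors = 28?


Proper divisors of 28: 1, 2, 4, 7, 14
Sum = 1 + 2 + 4 + 7 + 14 = 28

Yes, 28 is perfect (28 = 28)


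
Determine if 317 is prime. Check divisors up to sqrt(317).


Check divisors up to sqrt(317) = 17.8045
No divisors found.
317 is prime.

Yes, 317 is prime


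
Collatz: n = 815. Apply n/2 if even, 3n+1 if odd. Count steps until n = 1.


815 → 2446 → 1223 → 3670 → 1835 → 5506 → 2753 → 8260 → 4130 → 2065 → 6196 → 3098 → 1549 → 4648 → 2324 → 1162 → 581 → 1744 → 872 → 436 → 218 → 109 → 328 → 164 → 82 → 41 → 124 → 62 → 31 → 94 → 47 → 142 → 71 → 214 → 107 → 322 → 161 → 484 → 242 → 121 → 364 → 182 → 91 → 274 → 137 → 412 → 206 → 103 → 310 → 155 → 466 → 233 → 700 → 350 → 175 → 526 → 263 → 790 → 395 → 1186 → 593 → 1780 → 890 → 445 → 1336 → 668 → 334 → 167 → 502 → 251 → 754 → 377 → 1132 → 566 → 283 → 850 → 425 → 1276 → 638 → 319 → 958 → 479 → 1438 → 719 → 2158 → 1079 → 3238 → 1619 → 4858 → 2429 → 7288 → 3644 → 1822 → 911 → 2734 → 1367 → 4102 → 2051 → 6154 → 3077 → 9232 → 4616 → 2308 → 1154 → 577 → 1732 → 866 → 433 → 1300 → 650 → 325 → 976 → 488 → 244 → 122 → 61 → 184 → 92 → 46 → 23 → 70 → 35 → 106 → 53 → 160 → 80 → 40 → 20 → 10 → 5 → 16 → 8 → 4 → 2 → 1
Total steps = 134

134 steps


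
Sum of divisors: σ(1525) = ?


Divisors of 1525: 1, 5, 25, 61, 305, 1525
Sum = 1 + 5 + 25 + 61 + 305 + 1525 = 1922

σ(1525) = 1922


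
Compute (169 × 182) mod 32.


169 × 182 = 30758
30758 mod 32 = 6


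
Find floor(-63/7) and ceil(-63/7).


-63/7 = -9.0000
floor = -9
ceil = -9

floor = -9, ceil = -9


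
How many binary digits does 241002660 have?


241002660 in base 2 = 1110010111010110100010100100
Number of digits = 28

28 digits (base 2)


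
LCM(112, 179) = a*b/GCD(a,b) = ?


GCD(112, 179) = 1
LCM = 112*179/1 = 20048/1 = 20048

LCM = 20048


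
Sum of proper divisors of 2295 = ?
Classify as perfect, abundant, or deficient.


Proper divisors: 1, 3, 5, 9, 15, 17, 27, 45, 51, 85, 135, 153, 255, 459, 765
Sum = 1 + 3 + 5 + 9 + 15 + 17 + 27 + 45 + 51 + 85 + 135 + 153 + 255 + 459 + 765 = 2025
2025 < 2295 → deficient

s(2295) = 2025 (deficient)


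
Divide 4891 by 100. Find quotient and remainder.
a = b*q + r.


4891 = 100 * 48 + 91
Check: 4800 + 91 = 4891

q = 48, r = 91


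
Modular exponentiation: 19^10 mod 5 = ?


19^1 mod 5 = 4
19^2 mod 5 = 1
19^3 mod 5 = 4
19^4 mod 5 = 1
19^5 mod 5 = 4
19^6 mod 5 = 1
19^7 mod 5 = 4
19^8 mod 5 = 1
19^9 mod 5 = 4
19^10 mod 5 = 1


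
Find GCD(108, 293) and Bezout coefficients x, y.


Tabular extended Euclidean (each row: r = 108*s + 293*t):
r=108, s=1, t=0
r=293, s=0, t=1
q=0: r=108, s=1, t=0   [108*(1) + 293*(0) = 108]
q=2: r=77, s=-2, t=1   [108*(-2) + 293*(1) = 77]
q=1: r=31, s=3, t=-1   [108*(3) + 293*(-1) = 31]
q=2: r=15, s=-8, t=3   [108*(-8) + 293*(3) = 15]
q=2: r=1, s=19, t=-7   [108*(19) + 293*(-7) = 1]
q=15: r=0, s=-293, t=108   [108*(-293) + 293*(108) = 0]
GCD = 1; from the row with r=1: x=19, y=-7
Check: 108*(19) + 293*(-7) = 2052 - 2051 = 1

GCD = 1, x = 19, y = -7


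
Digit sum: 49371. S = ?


4 + 9 + 3 + 7 + 1 = 24


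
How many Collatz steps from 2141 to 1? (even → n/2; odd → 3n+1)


2141 → 6424 → 3212 → 1606 → 803 → 2410 → 1205 → 3616 → 1808 → 904 → 452 → 226 → 113 → 340 → 170 → 85 → 256 → 128 → 64 → 32 → 16 → 8 → 4 → 2 → 1
Total steps = 24

24 steps


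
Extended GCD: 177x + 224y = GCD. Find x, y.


Tabular extended Euclidean (each row: r = 177*s + 224*t):
r=177, s=1, t=0
r=224, s=0, t=1
q=0: r=177, s=1, t=0   [177*(1) + 224*(0) = 177]
q=1: r=47, s=-1, t=1   [177*(-1) + 224*(1) = 47]
q=3: r=36, s=4, t=-3   [177*(4) + 224*(-3) = 36]
q=1: r=11, s=-5, t=4   [177*(-5) + 224*(4) = 11]
q=3: r=3, s=19, t=-15   [177*(19) + 224*(-15) = 3]
q=3: r=2, s=-62, t=49   [177*(-62) + 224*(49) = 2]
q=1: r=1, s=81, t=-64   [177*(81) + 224*(-64) = 1]
q=2: r=0, s=-224, t=177   [177*(-224) + 224*(177) = 0]
GCD = 1; from the row with r=1: x=81, y=-64
Check: 177*(81) + 224*(-64) = 14337 - 14336 = 1

GCD = 1, x = 81, y = -64


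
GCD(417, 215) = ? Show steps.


417 = 1 * 215 + 202
215 = 1 * 202 + 13
202 = 15 * 13 + 7
13 = 1 * 7 + 6
7 = 1 * 6 + 1
6 = 6 * 1 + 0
GCD = 1


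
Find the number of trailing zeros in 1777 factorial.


floor(1777/5) = 355
floor(1777/25) = 71
floor(1777/125) = 14
floor(1777/625) = 2
Total = 442

442 trailing zeros


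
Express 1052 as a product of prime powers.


1052 / 2 = 526
526 / 2 = 263
263 / 263 = 1
1052 = 2^2 × 263


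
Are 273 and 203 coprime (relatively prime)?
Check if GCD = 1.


Euclidean algorithm:
273 = 1 * 203 + 70
203 = 2 * 70 + 63
70 = 1 * 63 + 7
63 = 9 * 7 + 0
GCD(273, 203) = 7

No, not coprime (GCD = 7)


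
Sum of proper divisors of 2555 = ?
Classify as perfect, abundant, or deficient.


Proper divisors: 1, 5, 7, 35, 73, 365, 511
Sum = 1 + 5 + 7 + 35 + 73 + 365 + 511 = 997
997 < 2555 → deficient

s(2555) = 997 (deficient)


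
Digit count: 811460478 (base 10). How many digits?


811460478 has 9 digits in base 10
floor(log10(811460478)) + 1 = floor(8.9093) + 1 = 9

9 digits (base 10)


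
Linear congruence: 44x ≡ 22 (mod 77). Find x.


GCD(44, 77) = 11 divides 22
Divide: 4x ≡ 2 (mod 7)
x ≡ 4 (mod 7)


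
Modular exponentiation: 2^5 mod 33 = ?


2^1 mod 33 = 2
2^2 mod 33 = 4
2^3 mod 33 = 8
2^4 mod 33 = 16
2^5 mod 33 = 32


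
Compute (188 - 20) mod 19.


188 - 20 = 168
168 mod 19 = 16


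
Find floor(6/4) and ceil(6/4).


6/4 = 1.5000
floor = 1
ceil = 2

floor = 1, ceil = 2


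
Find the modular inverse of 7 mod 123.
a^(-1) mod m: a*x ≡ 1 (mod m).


Use the extended Euclidean algorithm on (123, 7); each row r = 123*s + 7*t:
r=123, s=1, t=0
r=7, s=0, t=1
q=17: r=4, s=1, t=-17   [123*(1) + 7*(-17) = 4]
q=1: r=3, s=-1, t=18   [123*(-1) + 7*(18) = 3]
q=1: r=1, s=2, t=-35   [123*(2) + 7*(-35) = 1]
q=3: r=0, s=-7, t=123   [123*(-7) + 7*(123) = 0]
GCD = 1 with t = -35, so 7*(-35) ≡ 1 (mod 123)
Inverse = -35 mod 123 = 88
Check: 7 * 88 = 616 ≡ 1 (mod 123)

7^(-1) ≡ 88 (mod 123)


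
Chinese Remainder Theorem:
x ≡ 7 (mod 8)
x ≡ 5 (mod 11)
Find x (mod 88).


M = 8*11 = 88
M1 = M/8 = 11, M2 = M/11 = 8
M1^(-1) mod 8 = 3, M2^(-1) mod 11 = 7
x = 7*11*3 + 5*8*7 = 511
511 mod 88 = 71
Check: 71 mod 8 = 7 ✓, 71 mod 11 = 5 ✓

x ≡ 71 (mod 88)


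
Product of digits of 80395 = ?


8 × 0 × 3 × 9 × 5 = 0


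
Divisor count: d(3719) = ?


3719 = 3719^1
d(3719) = (1+1) = 2

2 divisors


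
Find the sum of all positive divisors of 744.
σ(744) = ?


Divisors of 744: 1, 2, 3, 4, 6, 8, 12, 24, 31, 62, 93, 124, 186, 248, 372, 744
Sum = 1 + 2 + 3 + 4 + 6 + 8 + 12 + 24 + 31 + 62 + 93 + 124 + 186 + 248 + 372 + 744 = 1920

σ(744) = 1920


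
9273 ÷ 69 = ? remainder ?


9273 = 69 * 134 + 27
Check: 9246 + 27 = 9273

q = 134, r = 27


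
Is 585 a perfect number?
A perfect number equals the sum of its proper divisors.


Proper divisors of 585: 1, 3, 5, 9, 13, 15, 39, 45, 65, 117, 195
Sum = 1 + 3 + 5 + 9 + 13 + 15 + 39 + 45 + 65 + 117 + 195 = 507

No, 585 is not perfect (507 ≠ 585)


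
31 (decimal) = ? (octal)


31 (base 10) = 31 (decimal)
31 (decimal) = 37 (base 8)


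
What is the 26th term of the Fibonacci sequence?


Sequence: 1, 1, 2, 3, 5, 8, 13, 21, 34, 55, 89, 144, 233, 377, 610, 987, 1597, 2584, 4181, 6765, 10946, 17711, 28657, 46368, 75025, 121393
F(26) = 121393


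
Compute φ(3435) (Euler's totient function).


3435 = 3 × 5 × 229
Prime factors: 3, 5, 229
φ(3435) = 3435 × (1-1/3) × (1-1/5) × (1-1/229)
= 3435 × 2/3 × 4/5 × 228/229 = 1824

φ(3435) = 1824


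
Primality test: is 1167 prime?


1167 / 3 = 389 (exact division)
1167 is NOT prime.

No, 1167 is not prime


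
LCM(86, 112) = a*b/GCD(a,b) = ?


GCD(86, 112) = 2
LCM = 86*112/2 = 9632/2 = 4816

LCM = 4816


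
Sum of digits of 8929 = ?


8 + 9 + 2 + 9 = 28


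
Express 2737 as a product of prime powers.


2737 / 7 = 391
391 / 17 = 23
23 / 23 = 1
2737 = 7 × 17 × 23


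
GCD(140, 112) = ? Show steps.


140 = 1 * 112 + 28
112 = 4 * 28 + 0
GCD = 28


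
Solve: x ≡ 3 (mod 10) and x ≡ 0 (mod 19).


M = 10*19 = 190
M1 = M/10 = 19, M2 = M/19 = 10
M1^(-1) mod 10 = 9, M2^(-1) mod 19 = 2
x = 3*19*9 + 0*10*2 = 513
513 mod 190 = 133
Check: 133 mod 10 = 3 ✓, 133 mod 19 = 0 ✓

x ≡ 133 (mod 190)


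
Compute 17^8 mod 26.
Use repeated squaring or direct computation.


17^1 mod 26 = 17
17^2 mod 26 = 3
17^3 mod 26 = 25
17^4 mod 26 = 9
17^5 mod 26 = 23
17^6 mod 26 = 1
17^7 mod 26 = 17
17^8 mod 26 = 3


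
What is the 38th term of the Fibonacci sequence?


Sequence: 1, 1, 2, 3, 5, 8, 13, 21, 34, 55, 89, 144, 233, 377, 610, 987, 1597, 2584, 4181, 6765, 10946, 17711, 28657, 46368, 75025, 121393, 196418, 317811, 514229, 832040, 1346269, 2178309, 3524578, 5702887, 9227465, 14930352, 24157817, 39088169
F(38) = 39088169


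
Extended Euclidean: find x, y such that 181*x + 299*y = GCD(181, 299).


Tabular extended Euclidean (each row: r = 181*s + 299*t):
r=181, s=1, t=0
r=299, s=0, t=1
q=0: r=181, s=1, t=0   [181*(1) + 299*(0) = 181]
q=1: r=118, s=-1, t=1   [181*(-1) + 299*(1) = 118]
q=1: r=63, s=2, t=-1   [181*(2) + 299*(-1) = 63]
q=1: r=55, s=-3, t=2   [181*(-3) + 299*(2) = 55]
q=1: r=8, s=5, t=-3   [181*(5) + 299*(-3) = 8]
q=6: r=7, s=-33, t=20   [181*(-33) + 299*(20) = 7]
q=1: r=1, s=38, t=-23   [181*(38) + 299*(-23) = 1]
q=7: r=0, s=-299, t=181   [181*(-299) + 299*(181) = 0]
GCD = 1; from the row with r=1: x=38, y=-23
Check: 181*(38) + 299*(-23) = 6878 - 6877 = 1

GCD = 1, x = 38, y = -23


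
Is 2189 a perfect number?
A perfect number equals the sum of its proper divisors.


Proper divisors of 2189: 1, 11, 199
Sum = 1 + 11 + 199 = 211

No, 2189 is not perfect (211 ≠ 2189)


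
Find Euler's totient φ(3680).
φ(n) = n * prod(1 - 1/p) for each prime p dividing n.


3680 = 2^5 × 5 × 23
Prime factors: 2, 5, 23
φ(3680) = 3680 × (1-1/2) × (1-1/5) × (1-1/23)
= 3680 × 1/2 × 4/5 × 22/23 = 1408

φ(3680) = 1408


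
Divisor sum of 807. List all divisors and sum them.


Divisors of 807: 1, 3, 269, 807
Sum = 1 + 3 + 269 + 807 = 1080

σ(807) = 1080


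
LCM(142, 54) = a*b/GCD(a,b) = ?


GCD(142, 54) = 2
LCM = 142*54/2 = 7668/2 = 3834

LCM = 3834


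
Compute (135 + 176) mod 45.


135 + 176 = 311
311 mod 45 = 41


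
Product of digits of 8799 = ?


8 × 7 × 9 × 9 = 4536


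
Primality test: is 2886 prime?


2886 / 2 = 1443 (exact division)
2886 is NOT prime.

No, 2886 is not prime


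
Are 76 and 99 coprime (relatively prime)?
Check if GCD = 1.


Euclidean algorithm:
99 = 1 * 76 + 23
76 = 3 * 23 + 7
23 = 3 * 7 + 2
7 = 3 * 2 + 1
2 = 2 * 1 + 0
GCD(76, 99) = 1

Yes, coprime (GCD = 1)


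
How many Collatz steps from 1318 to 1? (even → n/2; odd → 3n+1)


1318 → 659 → 1978 → 989 → 2968 → 1484 → 742 → 371 → 1114 → 557 → 1672 → 836 → 418 → 209 → 628 → 314 → 157 → 472 → 236 → 118 → 59 → 178 → 89 → 268 → 134 → 67 → 202 → 101 → 304 → 152 → 76 → 38 → 19 → 58 → 29 → 88 → 44 → 22 → 11 → 34 → 17 → 52 → 26 → 13 → 40 → 20 → 10 → 5 → 16 → 8 → 4 → 2 → 1
Total steps = 52

52 steps


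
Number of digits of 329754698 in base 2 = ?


329754698 in base 2 = 10011101001111010100001001010
Number of digits = 29

29 digits (base 2)


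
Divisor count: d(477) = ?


477 = 3^2 × 53^1
d(477) = (2+1) × (1+1) = 6

6 divisors


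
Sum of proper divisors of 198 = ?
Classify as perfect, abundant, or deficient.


Proper divisors: 1, 2, 3, 6, 9, 11, 18, 22, 33, 66, 99
Sum = 1 + 2 + 3 + 6 + 9 + 11 + 18 + 22 + 33 + 66 + 99 = 270
270 > 198 → abundant

s(198) = 270 (abundant)


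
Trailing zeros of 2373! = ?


floor(2373/5) = 474
floor(2373/25) = 94
floor(2373/125) = 18
floor(2373/625) = 3
Total = 589

589 trailing zeros


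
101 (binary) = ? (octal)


101 (base 2) = 5 (decimal)
5 (decimal) = 5 (base 8)


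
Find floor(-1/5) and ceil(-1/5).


-1/5 = -0.2000
floor = -1
ceil = 0

floor = -1, ceil = 0


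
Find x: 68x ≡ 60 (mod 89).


GCD(68, 89) = 1, unique solution
a^(-1) mod 89 = 72
x = 72 * 60 mod 89 = 48

x ≡ 48 (mod 89)


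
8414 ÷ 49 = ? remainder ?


8414 = 49 * 171 + 35
Check: 8379 + 35 = 8414

q = 171, r = 35


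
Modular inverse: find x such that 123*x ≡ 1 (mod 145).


Use the extended Euclidean algorithm on (145, 123); each row r = 145*s + 123*t:
r=145, s=1, t=0
r=123, s=0, t=1
q=1: r=22, s=1, t=-1   [145*(1) + 123*(-1) = 22]
q=5: r=13, s=-5, t=6   [145*(-5) + 123*(6) = 13]
q=1: r=9, s=6, t=-7   [145*(6) + 123*(-7) = 9]
q=1: r=4, s=-11, t=13   [145*(-11) + 123*(13) = 4]
q=2: r=1, s=28, t=-33   [145*(28) + 123*(-33) = 1]
q=4: r=0, s=-123, t=145   [145*(-123) + 123*(145) = 0]
GCD = 1 with t = -33, so 123*(-33) ≡ 1 (mod 145)
Inverse = -33 mod 145 = 112
Check: 123 * 112 = 13776 ≡ 1 (mod 145)

123^(-1) ≡ 112 (mod 145)


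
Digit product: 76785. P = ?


7 × 6 × 7 × 8 × 5 = 11760


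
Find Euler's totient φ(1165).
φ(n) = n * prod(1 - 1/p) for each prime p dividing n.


1165 = 5 × 233
Prime factors: 5, 233
φ(1165) = 1165 × (1-1/5) × (1-1/233)
= 1165 × 4/5 × 232/233 = 928

φ(1165) = 928


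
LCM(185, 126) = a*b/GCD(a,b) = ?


GCD(185, 126) = 1
LCM = 185*126/1 = 23310/1 = 23310

LCM = 23310


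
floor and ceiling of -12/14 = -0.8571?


-12/14 = -0.8571
floor = -1
ceil = 0

floor = -1, ceil = 0


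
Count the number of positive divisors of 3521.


3521 = 7^1 × 503^1
d(3521) = (1+1) × (1+1) = 4

4 divisors


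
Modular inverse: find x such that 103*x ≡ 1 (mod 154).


Use the extended Euclidean algorithm on (154, 103); each row r = 154*s + 103*t:
r=154, s=1, t=0
r=103, s=0, t=1
q=1: r=51, s=1, t=-1   [154*(1) + 103*(-1) = 51]
q=2: r=1, s=-2, t=3   [154*(-2) + 103*(3) = 1]
q=51: r=0, s=103, t=-154   [154*(103) + 103*(-154) = 0]
GCD = 1 with t = 3, so 103*(3) ≡ 1 (mod 154)
Inverse = 3 mod 154 = 3
Check: 103 * 3 = 309 ≡ 1 (mod 154)

103^(-1) ≡ 3 (mod 154)


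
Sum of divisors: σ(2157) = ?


Divisors of 2157: 1, 3, 719, 2157
Sum = 1 + 3 + 719 + 2157 = 2880

σ(2157) = 2880


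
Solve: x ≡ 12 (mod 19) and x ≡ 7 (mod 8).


M = 19*8 = 152
M1 = M/19 = 8, M2 = M/8 = 19
M1^(-1) mod 19 = 12, M2^(-1) mod 8 = 3
x = 12*8*12 + 7*19*3 = 1551
1551 mod 152 = 31
Check: 31 mod 19 = 12 ✓, 31 mod 8 = 7 ✓

x ≡ 31 (mod 152)


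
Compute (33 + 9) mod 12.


33 + 9 = 42
42 mod 12 = 6


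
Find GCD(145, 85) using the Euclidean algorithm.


145 = 1 * 85 + 60
85 = 1 * 60 + 25
60 = 2 * 25 + 10
25 = 2 * 10 + 5
10 = 2 * 5 + 0
GCD = 5


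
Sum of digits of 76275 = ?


7 + 6 + 2 + 7 + 5 = 27


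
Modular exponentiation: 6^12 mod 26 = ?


6^1 mod 26 = 6
6^2 mod 26 = 10
6^3 mod 26 = 8
6^4 mod 26 = 22
6^5 mod 26 = 2
6^6 mod 26 = 12
6^7 mod 26 = 20
6^8 mod 26 = 16
6^9 mod 26 = 18
6^10 mod 26 = 4
6^11 mod 26 = 24
6^12 mod 26 = 14


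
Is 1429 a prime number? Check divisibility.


Check divisors up to sqrt(1429) = 37.8021
No divisors found.
1429 is prime.

Yes, 1429 is prime


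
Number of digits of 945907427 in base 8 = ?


945907427 in base 8 = 7030263343
Number of digits = 10

10 digits (base 8)
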